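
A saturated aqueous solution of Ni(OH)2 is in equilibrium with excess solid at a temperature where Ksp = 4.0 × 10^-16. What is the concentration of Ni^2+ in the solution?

4.6 × 10^-6 M

Ni(OH)2(s) <=> Ni^2+ + 2 OH^-
Ksp = [Ni^2+][OH^-]^2
For each mole of Ni(OH)2 that dissolves: [Ni^2+] = s, [OH^-] = 2s.
Substituting: Ksp = s(2s)^2 = 4s^3
s^3 = 4.0 × 10^-16 / 4, so s = 4.64 × 10^-6 M
[Ni^2+] = s = 4.6 × 10^-6 M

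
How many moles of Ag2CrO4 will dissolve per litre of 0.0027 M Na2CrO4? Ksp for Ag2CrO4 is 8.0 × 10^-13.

Ag2CrO4(s) ⇌ 2 Ag^+(aq) + CrO4^2-(aq)
Ksp = [Ag^+]^2[CrO4^2-]
Let s be the molar solubility in this solution. [Ag^+] = 2s, [CrO4^2-] = 0.0027 + s ≈ 0.0027 (since CrO4^2- from Na2CrO4 dominates).
Ksp ≈ (2s)^2 × 0.0027
s = 8.6 x 10^-6 M
Check: s = 8.6 × 10^-6 ≪ 0.0027, so the approximation is valid.

s ≈ 8.6 x 10^-6 M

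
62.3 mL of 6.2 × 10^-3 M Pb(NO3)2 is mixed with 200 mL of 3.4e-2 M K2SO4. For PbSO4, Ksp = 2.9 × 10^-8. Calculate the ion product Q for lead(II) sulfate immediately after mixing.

Total volume = 62.3 + 200 = 262.3 mL.
[Pb^2+] = 6.2 × 10^-3 × (62.3/262.3) = 1.47 × 10^-3 M
[SO4^2-] = 3.4 × 10^-2 × (200/262.3) = 2.59 x 10^-2 M
PbSO4(s) ⇌ Pb^2+(aq) + SO4^2-(aq), so Q = [Pb^2+][SO4^2-]
Q = (1.47 x 10^-3)(2.59 x 10^-2) = 3.8 × 10^-5
Q > Ksp, so PbSO4 will precipitate.

3.8e-5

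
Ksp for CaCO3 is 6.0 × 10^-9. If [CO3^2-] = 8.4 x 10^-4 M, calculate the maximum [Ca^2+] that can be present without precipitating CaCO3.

[Ca^2+] = 7.1e-6 M

CaCO3(s) ⇌ Ca^2+ + CO3^2-
Ksp = [Ca^2+][CO3^2-]
Precipitation begins when Q = Ksp. With [CO3^2-] = 8.4 x 10^-4 M:
6.0 × 10^-9 = (8.4 x 10^-4) × [Ca^2+]
[Ca^2+] = (6.0 × 10^-9 / 8.4 × 10^-4) = 7.1 × 10^-6 M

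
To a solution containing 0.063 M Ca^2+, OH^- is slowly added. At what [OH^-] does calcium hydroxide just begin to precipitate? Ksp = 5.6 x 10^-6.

9.4 x 10^-3 M

Ca(OH)2(s) ⇌ Ca^2+(aq) + 2 OH^-(aq)
Ksp = [Ca^2+][OH^-]^2
Precipitation begins when Q = Ksp. With [Ca^2+] = 0.063 M:
5.6 x 10^-6 = (0.063) × [OH^-]^2
[OH^-] = (5.6 x 10^-6 / 6.3 × 10^-2)^(1/2) = 9.4 x 10^-3 M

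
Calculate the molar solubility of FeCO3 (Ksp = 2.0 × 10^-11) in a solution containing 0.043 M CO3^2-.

s = 4.7 x 10^-10 M

FeCO3(s) ⇌ Fe^2+ + CO3^2-
Ksp = [Fe^2+][CO3^2-]
Let s be the molar solubility in this solution. [Fe^2+] = s, [CO3^2-] = 0.043 + s ≈ 0.043 (since the CO3^2- already present dominates).
Ksp ≈ s × 0.043
s = 4.7 × 10^-10 M
Check: s = 4.7 × 10^-10 ≪ 0.043, so the approximation is valid.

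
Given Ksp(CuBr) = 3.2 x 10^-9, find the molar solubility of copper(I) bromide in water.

CuBr(s) ⇌ Cu^+ + Br^-
Ksp = [Cu^+][Br^-]
For each mole of CuBr that dissolves: [Cu^+] = s, [Br^-] = s.
Ksp = (s)(s) = s^2
s = (3.2 x 10^-9)^(1/2) = 5.7 x 10^-5 M

s = 5.7 × 10^-5 M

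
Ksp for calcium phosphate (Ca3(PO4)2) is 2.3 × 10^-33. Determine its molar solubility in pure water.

1.2 x 10^-7 M

Ca3(PO4)2(s) ⇌ 3 Ca^2+(aq) + 2 PO4^3-(aq)
Ksp = [Ca^2+]^3[PO4^3-]^2
If s mol/L of Ca3(PO4)2 dissolves, [Ca^2+] = 3s and [PO4^3-] = 2s.
So Ksp = (3s)^3 × (2s)^2 = 108s^5
Solving, s = (2.3 × 10^-33/108)^(1/5) = 1.2 x 10^-7 M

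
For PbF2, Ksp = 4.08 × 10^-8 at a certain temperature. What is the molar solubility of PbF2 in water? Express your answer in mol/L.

PbF2(s) ⇌ Pb^2+(aq) + 2 F^-(aq)
Ksp = [Pb^2+][F^-]^2
If s mol/L of PbF2 dissolves, [Pb^2+] = s and [F^-] = 2s.
Substituting: Ksp = s(2s)^2 = 4s^3
s = (4.08 × 10^-8 / 4)^(1/3) = 2.17 × 10^-3 M

s ≈ 2.17e-3 M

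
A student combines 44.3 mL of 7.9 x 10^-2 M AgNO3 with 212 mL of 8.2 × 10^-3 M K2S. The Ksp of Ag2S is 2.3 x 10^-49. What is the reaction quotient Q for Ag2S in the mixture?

Q = 1.3e-6

Total volume = 44.3 + 212 = 256.3 mL.
[Ag^+] = 7.9 x 10^-2 × (44.3/256.3) = 1.37 × 10^-2 M
[S^2-] = 8.2 x 10^-3 × (212/256.3) = 6.78 × 10^-3 M
Ag2S(s) ⇌ 2 Ag^+(aq) + S^2-(aq), so Q = [Ag^+]^2[S^2-]
Q = (1.37 × 10^-2)^2(6.78 × 10^-3) = 1.3 × 10^-6
Q > Ksp, so Ag2S will precipitate.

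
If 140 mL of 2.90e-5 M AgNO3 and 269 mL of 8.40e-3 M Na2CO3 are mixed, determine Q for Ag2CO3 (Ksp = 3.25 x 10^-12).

Q = 5.44e-13

Total volume = 140 + 269 = 409 mL.
[Ag^+] = 2.90 x 10^-5 × (140/409) = 9.927 x 10^-6 M
[CO3^2-] = 8.40 × 10^-3 × (269/409) = 5.525 × 10^-3 M
Ag2CO3(s) ⇌ 2 Ag^+ + CO3^2-, so Q = [Ag^+]^2[CO3^2-]
Q = (9.927 × 10^-6)^2(5.525 × 10^-3) = 5.44 x 10^-13
Q < Ksp, so no precipitate of Ag2CO3 forms.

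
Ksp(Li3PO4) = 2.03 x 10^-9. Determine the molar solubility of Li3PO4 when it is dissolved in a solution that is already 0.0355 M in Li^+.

Li3PO4(s) ⇌ 3 Li^+(aq) + PO4^3-(aq)
Ksp = [Li^+]^3[PO4^3-]
If s mol/L dissolves here, [Li^+] = 0.0355 + 3s ≈ 0.0355, [PO4^3-] = s (since the Li^+ already present dominates).
Ksp ≈ (0.0355)^3 × s
s = 4.54 × 10^-5 M
Check: 3s = 1.4 × 10^-4 ≪ 0.0355, so the approximation is valid.

4.54 × 10^-5 M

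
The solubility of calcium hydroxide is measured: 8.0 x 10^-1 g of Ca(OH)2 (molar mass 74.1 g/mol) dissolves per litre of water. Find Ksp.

5.0 × 10^-6

Molar solubility s = (8.0 x 10^-1 g/L) / (74.1 g/mol) = 1.08 x 10^-2 M.
Ca(OH)2(s) <=> Ca^2+(aq) + 2 OH^-(aq)
Let s = molar solubility. Then [Ca^2+] = s and [OH^-] = 2s.
Ksp = [Ca^2+][OH^-]^2
Ksp = s(2s)^2 = 4s^3
With s = 1.08 × 10^-2: Ksp = 5.0 × 10^-6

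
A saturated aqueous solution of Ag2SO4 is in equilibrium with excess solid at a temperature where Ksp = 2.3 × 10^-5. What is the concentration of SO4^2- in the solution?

Ag2SO4(s) <=> 2 Ag^+(aq) + SO4^2-(aq)
Ksp = [Ag^+]^2[SO4^2-]
With molar solubility s: [Ag^+] = 2s, [SO4^2-] = s.
So Ksp = (2s)^2 × s = 4s^3
Solving, s = (2.3 × 10^-5/4)^(1/3) = 1.79 × 10^-2 M
[SO4^2-] = s = 1.8 × 10^-2 M

[SO4^2-] ≈ 0.018 M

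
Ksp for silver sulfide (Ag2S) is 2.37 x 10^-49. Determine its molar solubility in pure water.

s = 3.90 × 10^-17 M

Ag2S(s) <=> 2 Ag^+ + S^2-
Ksp = [Ag^+]^2[S^2-]
With molar solubility s: [Ag^+] = 2s, [S^2-] = s.
So Ksp = (2s)^2 × s = 4s^3
s = (2.37 x 10^-49 / 4)^(1/3) = 3.90 × 10^-17 M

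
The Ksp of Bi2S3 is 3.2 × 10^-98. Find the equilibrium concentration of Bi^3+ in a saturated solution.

Bi2S3(s) ⇌ 2 Bi^3+ + 3 S^2-
Ksp = [Bi^3+]^2[S^2-]^3
Let s = molar solubility. Then [Bi^3+] = 2s and [S^2-] = 3s.
So Ksp = (2s)^2 × (3s)^3 = 108s^5
s = (3.2 × 10^-98 / 108)^(1/5) = 1.24 × 10^-20 M
[Bi^3+] = 2s = 2.5 × 10^-20 M

[Bi^3+] = 2.5e-20 M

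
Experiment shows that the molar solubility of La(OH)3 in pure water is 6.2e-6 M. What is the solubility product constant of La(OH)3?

La(OH)3(s) ⇌ La^3+ + 3 OH^-
For each mole of La(OH)3 that dissolves: [La^3+] = s, [OH^-] = 3s.
Ksp = [La^3+][OH^-]^3
Ksp = s(3s)^3 = 27s^4
Ksp = 27 × (6.2 × 10^-6)^4 = 4.0 × 10^-20

Ksp = 4.0 x 10^-20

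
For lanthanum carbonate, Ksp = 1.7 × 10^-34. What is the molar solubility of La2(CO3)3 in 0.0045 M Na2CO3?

La2(CO3)3(s) ⇌ 2 La^3+(aq) + 3 CO3^2-(aq)
Ksp = [La^3+]^2[CO3^2-]^3
If s mol/L dissolves here, [La^3+] = 2s, [CO3^2-] = 0.0045 + 3s ≈ 0.0045 (since CO3^2- from Na2CO3 dominates).
Ksp ≈ (2s)^2 × (0.0045)^3
s = 2.2 x 10^-14 M
Check: 3s = 6.5 × 10^-14 ≪ 0.0045, so the approximation is valid.

s = 2.2 × 10^-14 M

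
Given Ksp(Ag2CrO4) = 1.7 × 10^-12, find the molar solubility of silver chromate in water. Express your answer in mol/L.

Ag2CrO4(s) ⇌ 2 Ag^+ + CrO4^2-
Ksp = [Ag^+]^2[CrO4^2-]
Let s = molar solubility. Then [Ag^+] = 2s and [CrO4^2-] = s.
Substituting: Ksp = (2s)^2s = 4s^3
s = (1.7 × 10^-12 / 4)^(1/3) = 7.5 × 10^-5 M

s ≈ 7.5e-5 M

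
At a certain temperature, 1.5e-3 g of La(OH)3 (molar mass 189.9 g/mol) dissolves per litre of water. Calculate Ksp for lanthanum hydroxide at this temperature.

Ksp = 1.1 × 10^-19

Molar solubility s = (1.5 x 10^-3 g/L) / (189.9 g/mol) = 7.90 × 10^-6 M.
La(OH)3(s) <=> La^3+(aq) + 3 OH^-(aq)
Let s = molar solubility. Then [La^3+] = s and [OH^-] = 3s.
Ksp = [La^3+][OH^-]^3
Ksp = s(3s)^3 = 27s^4
With s = 7.90 x 10^-6: Ksp = 1.1 × 10^-19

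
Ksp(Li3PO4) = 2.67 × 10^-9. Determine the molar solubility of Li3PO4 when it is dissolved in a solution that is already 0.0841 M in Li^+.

s ≈ 4.49e-6 M

Li3PO4(s) <=> 3 Li^+ + PO4^3-
Ksp = [Li^+]^3[PO4^3-]
Let s = moles of Li3PO4 that dissolve per litre. [Li^+] = 0.0841 + 3s ≈ 0.0841, [PO4^3-] = s (common-ion effect: Li^+ is already 0.0841 M).
Ksp ≈ (0.0841)^3 × s
s = 4.49 x 10^-6 M
Check: 3s = 1.3 × 10^-5 ≪ 0.0841, so the approximation is valid.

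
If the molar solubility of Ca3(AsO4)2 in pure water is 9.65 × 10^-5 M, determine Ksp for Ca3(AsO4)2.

Ca3(AsO4)2(s) ⇌ 3 Ca^2+ + 2 AsO4^3-
If s mol/L of Ca3(AsO4)2 dissolves, [Ca^2+] = 3s and [AsO4^3-] = 2s.
Ksp = [Ca^2+]^3[AsO4^3-]^2
Ksp = (3s)^3(2s)^2 = 108s^5
With s = 9.65 × 10^-5: Ksp = 9.04 × 10^-19

Ksp ≈ 9.04e-19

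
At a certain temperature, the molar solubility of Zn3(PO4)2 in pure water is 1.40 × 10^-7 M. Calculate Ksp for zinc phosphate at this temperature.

Ksp ≈ 5.81 × 10^-33

Zn3(PO4)2(s) ⇌ 3 Zn^2+(aq) + 2 PO4^3-(aq)
Let s = molar solubility. Then [Zn^2+] = 3s and [PO4^3-] = 2s.
Ksp = [Zn^2+]^3[PO4^3-]^2
Substituting: Ksp = (3s)^3(2s)^2 = 108s^5
With s = 1.40 x 10^-7: Ksp = 5.81 × 10^-33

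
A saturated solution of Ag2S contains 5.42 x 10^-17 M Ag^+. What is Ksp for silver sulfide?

Ksp ≈ 7.96 × 10^-50

Ag2S(s) ⇌ 2 Ag^+(aq) + S^2-(aq)
Stoichiometry gives [S^2-] = (1/2)[Ag^+] = 2.710 × 10^-17 M.
Ksp = [Ag^+]^2[S^2-]
Ksp = (5.42 × 10^-17)^2 × 2.710 × 10^-17 = 7.96 x 10^-50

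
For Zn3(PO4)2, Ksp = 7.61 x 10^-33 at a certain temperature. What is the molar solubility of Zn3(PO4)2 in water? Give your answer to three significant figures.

Zn3(PO4)2(s) <=> 3 Zn^2+ + 2 PO4^3-
Ksp = [Zn^2+]^3[PO4^3-]^2
For each mole of Zn3(PO4)2 that dissolves: [Zn^2+] = 3s, [PO4^3-] = 2s.
Ksp = (3s)^3(2s)^2 = 108s^5
s = (7.61 x 10^-33 / 108)^(1/5) = 1.48 × 10^-7 M

s = 1.48e-7 M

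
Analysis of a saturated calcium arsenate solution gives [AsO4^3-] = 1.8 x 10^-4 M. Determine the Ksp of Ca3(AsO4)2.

Ksp = 6.4 x 10^-19

Ca3(AsO4)2(s) <=> 3 Ca^2+(aq) + 2 AsO4^3-(aq)
Stoichiometry gives [Ca^2+] = (3/2)[AsO4^3-] = 2.70 × 10^-4 M.
Ksp = [Ca^2+]^3[AsO4^3-]^2
Ksp = (2.70 x 10^-4)^3 × (1.8 × 10^-4)^2 = 6.4 × 10^-19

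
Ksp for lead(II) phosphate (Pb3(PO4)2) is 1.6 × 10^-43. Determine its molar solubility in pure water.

s = 1.1 × 10^-9 M

Pb3(PO4)2(s) ⇌ 3 Pb^2+ + 2 PO4^3-
Ksp = [Pb^2+]^3[PO4^3-]^2
Let s = molar solubility. Then [Pb^2+] = 3s and [PO4^3-] = 2s.
Ksp = (3s)^3(2s)^2 = 108s^5
s = (1.6 × 10^-43 / 108)^(1/5) = 1.1 × 10^-9 M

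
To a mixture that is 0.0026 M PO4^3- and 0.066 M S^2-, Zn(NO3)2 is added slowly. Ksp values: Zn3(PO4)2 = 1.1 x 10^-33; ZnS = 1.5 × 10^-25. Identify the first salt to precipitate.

ZnS

Precipitation of each salt starts when its ion product equals its Ksp.
For Zn3(PO4)2: 1.1 x 10^-33 = (0.0026)^2 × [Zn^2+]^3  ⇒  [Zn^2+] = 5.5 × 10^-10 M.
For ZnS: 1.5 × 10^-25 = 0.066 × [Zn^2+]  ⇒  [Zn^2+] = 2.3 × 10^-24 M.
The salt with the lower threshold [Zn^2+] precipitates first: ZnS.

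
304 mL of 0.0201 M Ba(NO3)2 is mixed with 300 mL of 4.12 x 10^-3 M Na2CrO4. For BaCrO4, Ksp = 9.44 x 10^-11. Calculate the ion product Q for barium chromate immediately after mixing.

Total volume = 304 + 300 = 604 mL.
[Ba^2+] = 2.01 x 10^-2 × (304/604) = 1.012 × 10^-2 M
[CrO4^2-] = 4.12 x 10^-3 × (300/604) = 2.046 x 10^-3 M
BaCrO4(s) ⇌ Ba^2+(aq) + CrO4^2-(aq), so Q = [Ba^2+][CrO4^2-]
Q = (1.012 × 10^-2)(2.046 × 10^-3) = 2.07 × 10^-5
Q > Ksp, so BaCrO4 will precipitate.

Q ≈ 2.07 × 10^-5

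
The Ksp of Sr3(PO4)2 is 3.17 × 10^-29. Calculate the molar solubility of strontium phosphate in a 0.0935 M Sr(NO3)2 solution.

Sr3(PO4)2(s) ⇌ 3 Sr^2+ + 2 PO4^3-
Ksp = [Sr^2+]^3[PO4^3-]^2
If s mol/L dissolves here, [Sr^2+] = 0.0935 + 3s ≈ 0.0935, [PO4^3-] = 2s (Ksp is small, so little additional dissolves).
Ksp ≈ (0.0935)^3 × (2s)^2
s = 9.85 × 10^-14 M
Check: 3s = 3.0 × 10^-13 ≪ 0.0935, so the approximation is valid.

9.85 × 10^-14 M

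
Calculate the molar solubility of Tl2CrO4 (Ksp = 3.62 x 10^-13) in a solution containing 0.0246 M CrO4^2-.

Tl2CrO4(s) ⇌ 2 Tl^+(aq) + CrO4^2-(aq)
Ksp = [Tl^+]^2[CrO4^2-]
Let s be the molar solubility in this solution. [Tl^+] = 2s, [CrO4^2-] = 0.0246 + s ≈ 0.0246 (Ksp is small, so little additional dissolves).
Ksp ≈ (2s)^2 × 0.0246
s = 1.92 x 10^-6 M
Check: s = 1.9 × 10^-6 ≪ 0.0246, so the approximation is valid.

s = 1.92 × 10^-6 M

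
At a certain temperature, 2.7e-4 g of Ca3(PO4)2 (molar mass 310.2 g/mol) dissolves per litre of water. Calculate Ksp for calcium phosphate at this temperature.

Ksp ≈ 5.4 × 10^-29

Molar solubility s = (2.7 × 10^-4 g/L) / (310.2 g/mol) = 8.70 × 10^-7 M.
Ca3(PO4)2(s) <=> 3 Ca^2+ + 2 PO4^3-
If s mol/L of Ca3(PO4)2 dissolves, [Ca^2+] = 3s and [PO4^3-] = 2s.
Ksp = [Ca^2+]^3[PO4^3-]^2
Ksp = (3s)^3(2s)^2 = 108s^5
With s = 8.70 × 10^-7: Ksp = 5.4 × 10^-29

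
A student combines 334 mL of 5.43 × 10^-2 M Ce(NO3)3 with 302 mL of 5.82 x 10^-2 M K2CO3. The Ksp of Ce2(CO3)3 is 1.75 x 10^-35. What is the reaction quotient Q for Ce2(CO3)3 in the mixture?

Q = 1.72 × 10^-8

Total volume = 334 + 302 = 636 mL.
[Ce^3+] = 5.43 × 10^-2 × (334/636) = 2.852 × 10^-2 M
[CO3^2-] = 5.82 × 10^-2 × (302/636) = 2.764 × 10^-2 M
Ce2(CO3)3(s) ⇌ 2 Ce^3+ + 3 CO3^2-, so Q = [Ce^3+]^2[CO3^2-]^3
Q = (2.852 x 10^-2)^2(2.764 × 10^-2)^3 = 1.72 x 10^-8
Q > Ksp, so Ce2(CO3)3 will precipitate.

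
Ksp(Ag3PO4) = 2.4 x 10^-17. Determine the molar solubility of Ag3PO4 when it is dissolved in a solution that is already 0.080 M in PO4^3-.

Ag3PO4(s) ⇌ 3 Ag^+(aq) + PO4^3-(aq)
Ksp = [Ag^+]^3[PO4^3-]
If s mol/L dissolves here, [Ag^+] = 3s, [PO4^3-] = 0.080 + s ≈ 0.080 (common-ion effect: PO4^3- is already 0.080 M).
Ksp ≈ (3s)^3 × 0.080
s = 2.2 x 10^-6 M
Check: s = 2.2 × 10^-6 ≪ 0.080, so the approximation is valid.

s ≈ 2.2 × 10^-6 M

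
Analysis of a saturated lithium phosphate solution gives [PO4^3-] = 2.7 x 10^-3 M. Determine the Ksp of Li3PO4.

Li3PO4(s) <=> 3 Li^+ + PO4^3-
Stoichiometry gives [Li^+] = (3/1)[PO4^3-] = 8.10 × 10^-3 M.
Ksp = [Li^+]^3[PO4^3-]
Ksp = (8.10 × 10^-3)^3 × 2.7 × 10^-3 = 1.4 × 10^-9

Ksp ≈ 1.4e-9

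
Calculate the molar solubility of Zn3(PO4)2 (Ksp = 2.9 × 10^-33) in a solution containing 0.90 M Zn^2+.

Zn3(PO4)2(s) ⇌ 3 Zn^2+(aq) + 2 PO4^3-(aq)
Ksp = [Zn^2+]^3[PO4^3-]^2
If s mol/L dissolves here, [Zn^2+] = 0.90 + 3s ≈ 0.90, [PO4^3-] = 2s (common-ion effect: Zn^2+ is already 0.90 M).
Ksp ≈ (0.90)^3 × (2s)^2
s = 3.2 x 10^-17 M
Check: 3s = 9.5 × 10^-17 ≪ 0.90, so the approximation is valid.

s ≈ 3.2 × 10^-17 M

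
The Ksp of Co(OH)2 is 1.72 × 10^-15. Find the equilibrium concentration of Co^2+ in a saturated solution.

[Co^2+] = 7.55 × 10^-6 M

Co(OH)2(s) <=> Co^2+(aq) + 2 OH^-(aq)
Ksp = [Co^2+][OH^-]^2
If s mol/L of Co(OH)2 dissolves, [Co^2+] = s and [OH^-] = 2s.
So Ksp = s × (2s)^2 = 4s^3
Solving, s = (1.72 × 10^-15/4)^(1/3) = 7.548 x 10^-6 M
[Co^2+] = s = 7.55 × 10^-6 M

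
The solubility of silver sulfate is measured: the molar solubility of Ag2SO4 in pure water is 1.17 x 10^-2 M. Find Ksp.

Ksp = 6.41 × 10^-6

Ag2SO4(s) ⇌ 2 Ag^+(aq) + SO4^2-(aq)
For each mole of Ag2SO4 that dissolves: [Ag^+] = 2s, [SO4^2-] = s.
Ksp = [Ag^+]^2[SO4^2-]
So Ksp = (2s)^2 × s = 4s^3
Ksp = 4 × (1.17 x 10^-2)^3 = 6.41 × 10^-6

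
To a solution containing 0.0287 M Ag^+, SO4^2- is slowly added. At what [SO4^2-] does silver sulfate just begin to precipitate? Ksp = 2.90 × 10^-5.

Ag2SO4(s) <=> 2 Ag^+(aq) + SO4^2-(aq)
Ksp = [Ag^+]^2[SO4^2-]
Precipitation begins when Q = Ksp. With [Ag^+] = 0.0287 M:
2.90 × 10^-5 = (0.0287)^2 × [SO4^2-]
[SO4^2-] = (2.90 × 10^-5 / 8.237 × 10^-4) = 3.52 × 10^-2 M

[SO4^2-] = 3.52e-2 M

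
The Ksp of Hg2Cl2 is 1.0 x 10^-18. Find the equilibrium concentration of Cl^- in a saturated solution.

[Cl^-] ≈ 1.3 × 10^-6 M

Hg2Cl2(s) <=> Hg2^2+(aq) + 2 Cl^-(aq)
Ksp = [Hg2^2+][Cl^-]^2
With molar solubility s: [Hg2^2+] = s, [Cl^-] = 2s.
Ksp = s(2s)^2 = 4s^3
s = (1.0 x 10^-18 / 4)^(1/3) = 6.30 x 10^-7 M
[Cl^-] = 2s = 1.3 × 10^-6 M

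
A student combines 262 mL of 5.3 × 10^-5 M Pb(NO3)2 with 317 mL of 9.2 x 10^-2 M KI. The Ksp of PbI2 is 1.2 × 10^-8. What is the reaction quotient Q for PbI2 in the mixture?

6.1 × 10^-8

Total volume = 262 + 317 = 579 mL.
[Pb^2+] = 5.3 × 10^-5 × (262/579) = 2.40 x 10^-5 M
[I^-] = 9.2 × 10^-2 × (317/579) = 5.04 x 10^-2 M
PbI2(s) ⇌ Pb^2+ + 2 I^-, so Q = [Pb^2+][I^-]^2
Q = (2.40 × 10^-5)(5.04 × 10^-2)^2 = 6.1 x 10^-8
Q > Ksp, so PbI2 will precipitate.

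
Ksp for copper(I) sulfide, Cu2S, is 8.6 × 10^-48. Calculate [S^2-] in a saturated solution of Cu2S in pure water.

[S^2-] ≈ 1.3e-16 M

Cu2S(s) ⇌ 2 Cu^+ + S^2-
Ksp = [Cu^+]^2[S^2-]
If s mol/L of Cu2S dissolves, [Cu^+] = 2s and [S^2-] = s.
Ksp = (2s)^2s = 4s^3
s^3 = 8.6 × 10^-48 / 4, so s = 1.29 × 10^-16 M
[S^2-] = s = 1.3 × 10^-16 M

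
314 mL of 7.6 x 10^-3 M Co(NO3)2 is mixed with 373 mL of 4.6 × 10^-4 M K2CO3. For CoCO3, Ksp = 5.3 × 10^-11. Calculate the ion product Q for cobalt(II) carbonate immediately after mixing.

8.7e-7

Total volume = 314 + 373 = 687 mL.
[Co^2+] = 7.6 × 10^-3 × (314/687) = 3.47 x 10^-3 M
[CO3^2-] = 4.6 × 10^-4 × (373/687) = 2.50 × 10^-4 M
CoCO3(s) ⇌ Co^2+ + CO3^2-, so Q = [Co^2+][CO3^2-]
Q = (3.47 × 10^-3)(2.50 × 10^-4) = 8.7 × 10^-7
Q > Ksp, so CoCO3 will precipitate.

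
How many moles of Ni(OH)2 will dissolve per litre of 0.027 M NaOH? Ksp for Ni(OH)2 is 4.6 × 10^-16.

Ni(OH)2(s) ⇌ Ni^2+(aq) + 2 OH^-(aq)
Ksp = [Ni^2+][OH^-]^2
Let s = moles of Ni(OH)2 that dissolve per litre. [Ni^2+] = s, [OH^-] = 0.027 + 2s ≈ 0.027 (since OH^- from NaOH dominates).
Ksp ≈ s × (0.027)^2
s = 6.3 × 10^-13 M
Check: 2s = 1.3 x 10^-12 ≪ 0.027, so the approximation is valid.

6.3 × 10^-13 M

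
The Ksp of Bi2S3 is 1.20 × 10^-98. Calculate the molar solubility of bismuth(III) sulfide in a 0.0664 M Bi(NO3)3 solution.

Bi2S3(s) ⇌ 2 Bi^3+ + 3 S^2-
Ksp = [Bi^3+]^2[S^2-]^3
Let s be the molar solubility in this solution. [Bi^3+] = 0.0664 + 2s ≈ 0.0664, [S^2-] = 3s (Ksp is small, so little additional dissolves).
Ksp ≈ (0.0664)^2 × (3s)^3
s = 4.65 x 10^-33 M
Check: 2s = 9.3 × 10^-33 ≪ 0.0664, so the approximation is valid.

s ≈ 4.65 × 10^-33 M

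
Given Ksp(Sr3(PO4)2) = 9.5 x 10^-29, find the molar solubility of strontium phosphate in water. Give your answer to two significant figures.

9.7 × 10^-7 M

Sr3(PO4)2(s) <=> 3 Sr^2+ + 2 PO4^3-
Ksp = [Sr^2+]^3[PO4^3-]^2
Let s = molar solubility. Then [Sr^2+] = 3s and [PO4^3-] = 2s.
Substituting: Ksp = (3s)^3(2s)^2 = 108s^5
Solving, s = (9.5 x 10^-29/108)^(1/5) = 9.7 × 10^-7 M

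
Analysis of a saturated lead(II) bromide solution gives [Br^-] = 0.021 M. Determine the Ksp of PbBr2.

PbBr2(s) ⇌ Pb^2+(aq) + 2 Br^-(aq)
Stoichiometry gives [Pb^2+] = (1/2)[Br^-] = 1.05 x 10^-2 M.
Ksp = [Pb^2+][Br^-]^2
Ksp = 1.05 x 10^-2 × (2.1 × 10^-2)^2 = 4.6 x 10^-6

4.6e-6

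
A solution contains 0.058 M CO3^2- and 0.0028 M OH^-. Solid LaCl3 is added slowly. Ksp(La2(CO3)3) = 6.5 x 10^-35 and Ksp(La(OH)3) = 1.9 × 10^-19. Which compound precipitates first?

La2(CO3)3

Precipitation of each salt starts when its ion product equals its Ksp.
For La2(CO3)3: 6.5 x 10^-35 = (0.058)^3 × [La^3+]^2  ⇒  [La^3+] = 5.8 x 10^-16 M.
For La(OH)3: 1.9 × 10^-19 = (0.0028)^3 × [La^3+]  ⇒  [La^3+] = 8.7 × 10^-12 M.
The salt with the lower threshold [La^3+] precipitates first: La2(CO3)3.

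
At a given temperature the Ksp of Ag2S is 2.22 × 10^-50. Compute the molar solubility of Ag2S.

s = 1.77 x 10^-17 M

Ag2S(s) ⇌ 2 Ag^+(aq) + S^2-(aq)
Ksp = [Ag^+]^2[S^2-]
If s mol/L of Ag2S dissolves, [Ag^+] = 2s and [S^2-] = s.
So Ksp = (2s)^2 × s = 4s^3
s^3 = 2.22 × 10^-50 / 4, so s = 1.77 x 10^-17 M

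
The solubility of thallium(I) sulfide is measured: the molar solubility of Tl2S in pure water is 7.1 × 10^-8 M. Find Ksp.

Tl2S(s) <=> 2 Tl^+(aq) + S^2-(aq)
With molar solubility s: [Tl^+] = 2s, [S^2-] = s.
Ksp = [Tl^+]^2[S^2-]
Ksp = (2s)^2s = 4s^3
Ksp = 4 × (7.1 × 10^-8)^3 = 1.4 × 10^-21

Ksp ≈ 1.4e-21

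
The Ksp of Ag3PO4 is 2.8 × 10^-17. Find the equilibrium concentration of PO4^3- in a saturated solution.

[PO4^3-] ≈ 3.2e-5 M

Ag3PO4(s) ⇌ 3 Ag^+ + PO4^3-
Ksp = [Ag^+]^3[PO4^3-]
If s mol/L of Ag3PO4 dissolves, [Ag^+] = 3s and [PO4^3-] = s.
So Ksp = (3s)^3 × s = 27s^4
s^4 = 2.8 × 10^-17 / 27, so s = 3.19 × 10^-5 M
[PO4^3-] = s = 3.2 x 10^-5 M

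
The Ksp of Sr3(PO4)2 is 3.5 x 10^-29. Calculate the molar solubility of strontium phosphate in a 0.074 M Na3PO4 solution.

Sr3(PO4)2(s) <=> 3 Sr^2+(aq) + 2 PO4^3-(aq)
Ksp = [Sr^2+]^3[PO4^3-]^2
Let s be the molar solubility in this solution. [Sr^2+] = 3s, [PO4^3-] = 0.074 + 2s ≈ 0.074 (Ksp is small, so little additional dissolves).
Ksp ≈ (3s)^3 × (0.074)^2
s = 6.2 × 10^-10 M
Check: 2s = 1.2 x 10^-9 ≪ 0.074, so the approximation is valid.

s = 6.2 × 10^-10 M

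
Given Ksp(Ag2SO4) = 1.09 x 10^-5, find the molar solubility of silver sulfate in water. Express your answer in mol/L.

0.0140 M

Ag2SO4(s) <=> 2 Ag^+ + SO4^2-
Ksp = [Ag^+]^2[SO4^2-]
With molar solubility s: [Ag^+] = 2s, [SO4^2-] = s.
So Ksp = (2s)^2 × s = 4s^3
Solving, s = (1.09 x 10^-5/4)^(1/3) = 1.40 × 10^-2 M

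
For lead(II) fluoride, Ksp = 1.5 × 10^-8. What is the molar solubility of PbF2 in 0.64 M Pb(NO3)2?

s = 7.7e-5 M

PbF2(s) ⇌ Pb^2+(aq) + 2 F^-(aq)
Ksp = [Pb^2+][F^-]^2
Let s = moles of PbF2 that dissolve per litre. [Pb^2+] = 0.64 + s ≈ 0.64, [F^-] = 2s (Ksp is small, so little additional dissolves).
Ksp ≈ 0.64 × (2s)^2
s = 7.7 x 10^-5 M
Check: s = 7.7 x 10^-5 ≪ 0.64, so the approximation is valid.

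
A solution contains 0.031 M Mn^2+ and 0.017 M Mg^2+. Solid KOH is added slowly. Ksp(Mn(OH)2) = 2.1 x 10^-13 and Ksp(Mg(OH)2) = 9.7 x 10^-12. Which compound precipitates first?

Mn(OH)2

Precipitation of each salt starts when its ion product equals its Ksp.
For Mn(OH)2: 2.1 x 10^-13 = 0.031 × [OH^-]^2  ⇒  [OH^-] = 2.6 × 10^-6 M.
For Mg(OH)2: 9.7 x 10^-12 = 0.017 × [OH^-]^2  ⇒  [OH^-] = 2.4 × 10^-5 M.
The salt with the lower threshold [OH^-] precipitates first: Mn(OH)2.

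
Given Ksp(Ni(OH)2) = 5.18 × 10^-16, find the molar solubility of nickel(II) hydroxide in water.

s ≈ 5.06 × 10^-6 M

Ni(OH)2(s) ⇌ Ni^2+(aq) + 2 OH^-(aq)
Ksp = [Ni^2+][OH^-]^2
Let s = molar solubility. Then [Ni^2+] = s and [OH^-] = 2s.
So Ksp = s × (2s)^2 = 4s^3
s = (5.18 × 10^-16 / 4)^(1/3) = 5.06 × 10^-6 M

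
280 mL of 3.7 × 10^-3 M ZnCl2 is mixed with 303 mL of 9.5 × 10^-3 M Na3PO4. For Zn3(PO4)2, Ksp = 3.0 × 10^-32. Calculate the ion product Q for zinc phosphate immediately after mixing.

1.4e-13

Total volume = 280 + 303 = 583 mL.
[Zn^2+] = 3.7 × 10^-3 × (280/583) = 1.78 × 10^-3 M
[PO4^3-] = 9.5 × 10^-3 × (303/583) = 4.94 x 10^-3 M
Zn3(PO4)2(s) ⇌ 3 Zn^2+(aq) + 2 PO4^3-(aq), so Q = [Zn^2+]^3[PO4^3-]^2
Q = (1.78 × 10^-3)^3(4.94 x 10^-3)^2 = 1.4 × 10^-13
Q > Ksp, so Zn3(PO4)2 will precipitate.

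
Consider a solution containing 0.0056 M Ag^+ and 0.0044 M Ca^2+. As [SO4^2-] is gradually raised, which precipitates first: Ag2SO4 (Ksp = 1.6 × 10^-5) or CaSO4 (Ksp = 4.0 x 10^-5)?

CaSO4

Each salt begins to precipitate when Q = Ksp, i.e. when [SO4^2-] reaches its threshold.
For Ag2SO4: 1.6 × 10^-5 = (0.0056)^2 × [SO4^2-]  ⇒  [SO4^2-] = 5.1 x 10^-1 M.
For CaSO4: 4.0 x 10^-5 = 0.0044 × [SO4^2-]  ⇒  [SO4^2-] = 9.1 × 10^-3 M.
The salt with the lower threshold [SO4^2-] precipitates first: CaSO4.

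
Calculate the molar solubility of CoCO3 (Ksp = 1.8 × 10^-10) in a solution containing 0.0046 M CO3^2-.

3.9e-8 M

CoCO3(s) ⇌ Co^2+(aq) + CO3^2-(aq)
Ksp = [Co^2+][CO3^2-]
Let s = moles of CoCO3 that dissolve per litre. [Co^2+] = s, [CO3^2-] = 0.0046 + s ≈ 0.0046 (since the CO3^2- already present dominates).
Ksp ≈ s × 0.0046
s = 3.9 x 10^-8 M
Check: s = 3.9 × 10^-8 ≪ 0.0046, so the approximation is valid.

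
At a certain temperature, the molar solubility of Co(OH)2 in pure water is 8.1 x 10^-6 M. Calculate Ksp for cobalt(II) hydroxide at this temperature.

2.1 × 10^-15

Co(OH)2(s) <=> Co^2+ + 2 OH^-
For each mole of Co(OH)2 that dissolves: [Co^2+] = s, [OH^-] = 2s.
Ksp = [Co^2+][OH^-]^2
Ksp = s(2s)^2 = 4s^3
Ksp = 4 × (8.1 × 10^-6)^3 = 2.1 x 10^-15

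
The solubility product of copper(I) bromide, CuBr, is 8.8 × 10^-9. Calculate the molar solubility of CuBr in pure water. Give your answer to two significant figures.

s = 9.4e-5 M

CuBr(s) ⇌ Cu^+(aq) + Br^-(aq)
Ksp = [Cu^+][Br^-]
For each mole of CuBr that dissolves: [Cu^+] = s, [Br^-] = s.
Ksp = s^2
s = √(8.8 × 10^-9) = 9.4 × 10^-5 M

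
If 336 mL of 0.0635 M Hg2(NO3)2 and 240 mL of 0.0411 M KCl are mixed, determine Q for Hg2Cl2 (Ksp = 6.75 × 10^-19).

Q ≈ 1.09 × 10^-5

Total volume = 336 + 240 = 576 mL.
[Hg2^2+] = 6.35 × 10^-2 × (336/576) = 3.704 x 10^-2 M
[Cl^-] = 4.11 × 10^-2 × (240/576) = 1.713 x 10^-2 M
Hg2Cl2(s) ⇌ Hg2^2+(aq) + 2 Cl^-(aq), so Q = [Hg2^2+][Cl^-]^2
Q = (3.704 × 10^-2)(1.713 × 10^-2)^2 = 1.09 x 10^-5
Q > Ksp, so Hg2Cl2 will precipitate.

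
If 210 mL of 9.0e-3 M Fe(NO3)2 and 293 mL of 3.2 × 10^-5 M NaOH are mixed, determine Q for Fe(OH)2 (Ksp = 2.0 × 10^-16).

Total volume = 210 + 293 = 503 mL.
[Fe^2+] = 9.0 x 10^-3 × (210/503) = 3.76 × 10^-3 M
[OH^-] = 3.2 × 10^-5 × (293/503) = 1.86 × 10^-5 M
Fe(OH)2(s) <=> Fe^2+(aq) + 2 OH^-(aq), so Q = [Fe^2+][OH^-]^2
Q = (3.76 × 10^-3)(1.86 × 10^-5)^2 = 1.3 × 10^-12
Q > Ksp, so Fe(OH)2 will precipitate.

Q = 1.3e-12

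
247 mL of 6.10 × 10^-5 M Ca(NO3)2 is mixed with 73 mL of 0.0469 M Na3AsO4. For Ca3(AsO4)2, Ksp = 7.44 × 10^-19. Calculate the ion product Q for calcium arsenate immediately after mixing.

Total volume = 247 + 73 = 320 mL.
[Ca^2+] = 6.10 x 10^-5 × (247/320) = 4.708 × 10^-5 M
[AsO4^3-] = 4.69 × 10^-2 × (73/320) = 1.070 × 10^-2 M
Ca3(AsO4)2(s) ⇌ 3 Ca^2+ + 2 AsO4^3-, so Q = [Ca^2+]^3[AsO4^3-]^2
Q = (4.708 x 10^-5)^3(1.070 x 10^-2)^2 = 1.19 x 10^-17
Q > Ksp, so Ca3(AsO4)2 will precipitate.

1.19e-17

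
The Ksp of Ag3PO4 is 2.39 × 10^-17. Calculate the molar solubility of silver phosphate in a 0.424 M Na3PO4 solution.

1.28 × 10^-6 M

Ag3PO4(s) ⇌ 3 Ag^+ + PO4^3-
Ksp = [Ag^+]^3[PO4^3-]
If s mol/L dissolves here, [Ag^+] = 3s, [PO4^3-] = 0.424 + s ≈ 0.424 (since PO4^3- from Na3PO4 dominates).
Ksp ≈ (3s)^3 × 0.424
s = 1.28 x 10^-6 M
Check: s = 1.3 x 10^-6 ≪ 0.424, so the approximation is valid.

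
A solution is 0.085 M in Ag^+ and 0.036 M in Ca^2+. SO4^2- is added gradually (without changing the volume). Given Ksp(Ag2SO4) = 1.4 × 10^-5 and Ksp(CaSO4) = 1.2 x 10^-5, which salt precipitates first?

Precipitation of each salt starts when its ion product equals its Ksp.
For Ag2SO4: 1.4 × 10^-5 = (0.085)^2 × [SO4^2-]  ⇒  [SO4^2-] = 1.9 x 10^-3 M.
For CaSO4: 1.2 x 10^-5 = 0.036 × [SO4^2-]  ⇒  [SO4^2-] = 3.3 × 10^-4 M.
The salt with the lower threshold [SO4^2-] precipitates first: CaSO4.

CaSO4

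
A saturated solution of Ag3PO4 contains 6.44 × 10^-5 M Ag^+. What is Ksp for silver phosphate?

Ag3PO4(s) ⇌ 3 Ag^+ + PO4^3-
Stoichiometry gives [PO4^3-] = (1/3)[Ag^+] = 2.147 × 10^-5 M.
Ksp = [Ag^+]^3[PO4^3-]
Ksp = (6.44 × 10^-5)^3 × 2.147 × 10^-5 = 5.73 × 10^-18

5.73 × 10^-18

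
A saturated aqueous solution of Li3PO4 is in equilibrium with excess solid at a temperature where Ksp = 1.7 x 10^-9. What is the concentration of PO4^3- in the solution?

Li3PO4(s) ⇌ 3 Li^+ + PO4^3-
Ksp = [Li^+]^3[PO4^3-]
If s mol/L of Li3PO4 dissolves, [Li^+] = 3s and [PO4^3-] = s.
Ksp = (3s)^3s = 27s^4
s = (1.7 x 10^-9 / 27)^(1/4) = 2.82 × 10^-3 M
[PO4^3-] = s = 2.8 x 10^-3 M

2.8 × 10^-3 M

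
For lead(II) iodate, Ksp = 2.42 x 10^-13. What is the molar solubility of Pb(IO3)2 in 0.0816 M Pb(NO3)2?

Pb(IO3)2(s) <=> Pb^2+(aq) + 2 IO3^-(aq)
Ksp = [Pb^2+][IO3^-]^2
If s mol/L dissolves here, [Pb^2+] = 0.0816 + s ≈ 0.0816, [IO3^-] = 2s (since Pb^2+ from Pb(NO3)2 dominates).
Ksp ≈ 0.0816 × (2s)^2
s = 8.61 × 10^-7 M
Check: s = 8.6 × 10^-7 ≪ 0.0816, so the approximation is valid.

s = 8.61 x 10^-7 M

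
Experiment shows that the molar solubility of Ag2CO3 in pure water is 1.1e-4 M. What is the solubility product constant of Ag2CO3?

Ksp ≈ 5.3 × 10^-12

Ag2CO3(s) ⇌ 2 Ag^+ + CO3^2-
With molar solubility s: [Ag^+] = 2s, [CO3^2-] = s.
Ksp = [Ag^+]^2[CO3^2-]
Substituting: Ksp = (2s)^2s = 4s^3
With s = 1.1 × 10^-4: Ksp = 5.3 x 10^-12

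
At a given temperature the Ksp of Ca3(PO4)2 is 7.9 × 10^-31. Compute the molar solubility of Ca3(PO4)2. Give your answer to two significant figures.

Ca3(PO4)2(s) ⇌ 3 Ca^2+(aq) + 2 PO4^3-(aq)
Ksp = [Ca^2+]^3[PO4^3-]^2
With molar solubility s: [Ca^2+] = 3s, [PO4^3-] = 2s.
Substituting: Ksp = (3s)^3(2s)^2 = 108s^5
Solving, s = (7.9 × 10^-31/108)^(1/5) = 3.7 x 10^-7 M

s = 3.7 x 10^-7 M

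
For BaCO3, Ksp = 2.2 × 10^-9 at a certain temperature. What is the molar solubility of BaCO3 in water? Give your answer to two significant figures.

4.7 × 10^-5 M

BaCO3(s) <=> Ba^2+(aq) + CO3^2-(aq)
Ksp = [Ba^2+][CO3^2-]
If s mol/L of BaCO3 dissolves, [Ba^2+] = s and [CO3^2-] = s.
Ksp = (s)(s) = s^2
s = √(2.2 × 10^-9) = 4.7 × 10^-5 M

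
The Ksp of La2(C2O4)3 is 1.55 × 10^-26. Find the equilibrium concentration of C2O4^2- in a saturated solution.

[C2O4^2-] = 8.10 × 10^-6 M

La2(C2O4)3(s) ⇌ 2 La^3+ + 3 C2O4^2-
Ksp = [La^3+]^2[C2O4^2-]^3
For each mole of La2(C2O4)3 that dissolves: [La^3+] = 2s, [C2O4^2-] = 3s.
So Ksp = (2s)^2 × (3s)^3 = 108s^5
Solving, s = (1.55 × 10^-26/108)^(1/5) = 2.700 x 10^-6 M
[C2O4^2-] = 3s = 8.10 × 10^-6 M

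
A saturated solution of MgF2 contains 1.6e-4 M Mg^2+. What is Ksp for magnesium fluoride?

MgF2(s) ⇌ Mg^2+(aq) + 2 F^-(aq)
Stoichiometry gives [F^-] = (2/1)[Mg^2+] = 3.20 x 10^-4 M.
Ksp = [Mg^2+][F^-]^2
Ksp = 1.6 x 10^-4 × (3.20 × 10^-4)^2 = 1.6 x 10^-11

1.6e-11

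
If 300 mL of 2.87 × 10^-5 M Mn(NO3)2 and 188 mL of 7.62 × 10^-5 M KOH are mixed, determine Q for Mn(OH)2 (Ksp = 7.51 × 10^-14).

Total volume = 300 + 188 = 488 mL.
[Mn^2+] = 2.87 × 10^-5 × (300/488) = 1.764 × 10^-5 M
[OH^-] = 7.62 x 10^-5 × (188/488) = 2.936 x 10^-5 M
Mn(OH)2(s) ⇌ Mn^2+ + 2 OH^-, so Q = [Mn^2+][OH^-]^2
Q = (1.764 × 10^-5)(2.936 x 10^-5)^2 = 1.52 x 10^-14
Q < Ksp, so no precipitate of Mn(OH)2 forms.

Q = 1.52 × 10^-14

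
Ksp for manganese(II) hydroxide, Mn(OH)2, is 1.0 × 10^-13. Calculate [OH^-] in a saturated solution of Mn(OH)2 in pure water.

Mn(OH)2(s) <=> Mn^2+ + 2 OH^-
Ksp = [Mn^2+][OH^-]^2
With molar solubility s: [Mn^2+] = s, [OH^-] = 2s.
Substituting: Ksp = s(2s)^2 = 4s^3
s = (1.0 × 10^-13 / 4)^(1/3) = 2.92 x 10^-5 M
[OH^-] = 2s = 5.8 × 10^-5 M

5.8 × 10^-5 M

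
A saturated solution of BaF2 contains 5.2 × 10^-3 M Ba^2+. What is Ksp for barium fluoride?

BaF2(s) ⇌ Ba^2+ + 2 F^-
Stoichiometry gives [F^-] = (2/1)[Ba^2+] = 1.04 × 10^-2 M.
Ksp = [Ba^2+][F^-]^2
Ksp = 5.2 x 10^-3 × (1.04 × 10^-2)^2 = 5.6 × 10^-7

Ksp = 5.6 × 10^-7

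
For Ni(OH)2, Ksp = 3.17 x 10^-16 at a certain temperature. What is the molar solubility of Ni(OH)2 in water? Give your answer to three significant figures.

Ni(OH)2(s) ⇌ Ni^2+ + 2 OH^-
Ksp = [Ni^2+][OH^-]^2
With molar solubility s: [Ni^2+] = s, [OH^-] = 2s.
Substituting: Ksp = s(2s)^2 = 4s^3
s^3 = 3.17 x 10^-16 / 4, so s = 4.30 × 10^-6 M

4.30 × 10^-6 M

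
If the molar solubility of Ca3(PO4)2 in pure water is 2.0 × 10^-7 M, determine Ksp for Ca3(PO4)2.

Ca3(PO4)2(s) ⇌ 3 Ca^2+ + 2 PO4^3-
Let s = molar solubility. Then [Ca^2+] = 3s and [PO4^3-] = 2s.
Ksp = [Ca^2+]^3[PO4^3-]^2
So Ksp = (3s)^3 × (2s)^2 = 108s^5
With s = 2.0 × 10^-7: Ksp = 3.5 × 10^-32

3.5 × 10^-32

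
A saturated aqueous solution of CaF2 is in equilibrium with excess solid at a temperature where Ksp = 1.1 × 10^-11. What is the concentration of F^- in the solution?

CaF2(s) ⇌ Ca^2+ + 2 F^-
Ksp = [Ca^2+][F^-]^2
Let s = molar solubility. Then [Ca^2+] = s and [F^-] = 2s.
So Ksp = s × (2s)^2 = 4s^3
s = (1.1 × 10^-11 / 4)^(1/3) = 1.40 × 10^-4 M
[F^-] = 2s = 2.8 x 10^-4 M

2.8 × 10^-4 M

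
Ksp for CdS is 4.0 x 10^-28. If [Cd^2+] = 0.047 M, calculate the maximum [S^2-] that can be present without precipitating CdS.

[S^2-] ≈ 8.5e-27 M

CdS(s) ⇌ Cd^2+(aq) + S^2-(aq)
Ksp = [Cd^2+][S^2-]
Precipitation begins when Q = Ksp. With [Cd^2+] = 0.047 M:
4.0 x 10^-28 = (0.047) × [S^2-]
[S^2-] = (4.0 x 10^-28 / 4.7 x 10^-2) = 8.5 × 10^-27 M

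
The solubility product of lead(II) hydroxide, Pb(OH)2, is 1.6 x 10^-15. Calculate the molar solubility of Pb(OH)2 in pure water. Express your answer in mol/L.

7.4 × 10^-6 M

Pb(OH)2(s) <=> Pb^2+(aq) + 2 OH^-(aq)
Ksp = [Pb^2+][OH^-]^2
With molar solubility s: [Pb^2+] = s, [OH^-] = 2s.
So Ksp = s × (2s)^2 = 4s^3
s^3 = 1.6 x 10^-15 / 4, so s = 7.4 x 10^-6 M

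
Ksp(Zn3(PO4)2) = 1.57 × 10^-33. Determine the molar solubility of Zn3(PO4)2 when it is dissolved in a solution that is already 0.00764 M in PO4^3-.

Zn3(PO4)2(s) ⇌ 3 Zn^2+ + 2 PO4^3-
Ksp = [Zn^2+]^3[PO4^3-]^2
Let s = moles of Zn3(PO4)2 that dissolve per litre. [Zn^2+] = 3s, [PO4^3-] = 0.00764 + 2s ≈ 0.00764 (Ksp is small, so little additional dissolves).
Ksp ≈ (3s)^3 × (0.00764)^2
s = 9.99 × 10^-11 M
Check: 2s = 2.0 × 10^-10 ≪ 0.00764, so the approximation is valid.

9.99 x 10^-11 M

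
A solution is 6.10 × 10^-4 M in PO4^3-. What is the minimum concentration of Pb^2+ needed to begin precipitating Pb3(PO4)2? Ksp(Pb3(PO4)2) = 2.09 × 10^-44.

3.83 × 10^-13 M

Pb3(PO4)2(s) ⇌ 3 Pb^2+(aq) + 2 PO4^3-(aq)
Ksp = [Pb^2+]^3[PO4^3-]^2
Precipitation begins when Q = Ksp. With [PO4^3-] = 6.10 × 10^-4 M:
2.09 × 10^-44 = (6.10 × 10^-4)^2 × [Pb^2+]^3
[Pb^2+] = (2.09 × 10^-44 / 3.721 × 10^-7)^(1/3) = 3.83 × 10^-13 M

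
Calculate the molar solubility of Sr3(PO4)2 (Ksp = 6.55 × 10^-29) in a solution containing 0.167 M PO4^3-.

Sr3(PO4)2(s) <=> 3 Sr^2+ + 2 PO4^3-
Ksp = [Sr^2+]^3[PO4^3-]^2
Let s = moles of Sr3(PO4)2 that dissolve per litre. [Sr^2+] = 3s, [PO4^3-] = 0.167 + 2s ≈ 0.167 (Ksp is small, so little additional dissolves).
Ksp ≈ (3s)^3 × (0.167)^2
s = 4.43 × 10^-10 M
Check: 2s = 8.9 × 10^-10 ≪ 0.167, so the approximation is valid.

4.43e-10 M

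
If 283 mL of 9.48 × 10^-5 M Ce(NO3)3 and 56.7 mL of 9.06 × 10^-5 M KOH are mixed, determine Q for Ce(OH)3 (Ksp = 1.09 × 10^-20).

Total volume = 283 + 56.7 = 339.7 mL.
[Ce^3+] = 9.48 × 10^-5 × (283/339.7) = 7.898 × 10^-5 M
[OH^-] = 9.06 x 10^-5 × (56.7/339.7) = 1.512 x 10^-5 M
Ce(OH)3(s) ⇌ Ce^3+(aq) + 3 OH^-(aq), so Q = [Ce^3+][OH^-]^3
Q = (7.898 × 10^-5)(1.512 × 10^-5)^3 = 2.73 x 10^-19
Q > Ksp, so Ce(OH)3 will precipitate.

Q = 2.73e-19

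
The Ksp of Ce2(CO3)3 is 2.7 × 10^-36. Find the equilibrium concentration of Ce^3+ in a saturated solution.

Ce2(CO3)3(s) <=> 2 Ce^3+(aq) + 3 CO3^2-(aq)
Ksp = [Ce^3+]^2[CO3^2-]^3
Let s = molar solubility. Then [Ce^3+] = 2s and [CO3^2-] = 3s.
So Ksp = (2s)^2 × (3s)^3 = 108s^5
Solving, s = (2.7 × 10^-36/108)^(1/5) = 3.02 × 10^-8 M
[Ce^3+] = 2s = 6.0 x 10^-8 M

[Ce^3+] = 6.0e-8 M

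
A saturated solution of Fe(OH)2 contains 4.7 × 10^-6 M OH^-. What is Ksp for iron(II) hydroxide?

Fe(OH)2(s) <=> Fe^2+ + 2 OH^-
Stoichiometry gives [Fe^2+] = (1/2)[OH^-] = 2.35 x 10^-6 M.
Ksp = [Fe^2+][OH^-]^2
Ksp = 2.35 × 10^-6 × (4.7 × 10^-6)^2 = 5.2 × 10^-17

5.2e-17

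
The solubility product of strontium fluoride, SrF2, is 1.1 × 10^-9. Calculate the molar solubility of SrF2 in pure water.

6.5 x 10^-4 M

SrF2(s) ⇌ Sr^2+(aq) + 2 F^-(aq)
Ksp = [Sr^2+][F^-]^2
With molar solubility s: [Sr^2+] = s, [F^-] = 2s.
So Ksp = s × (2s)^2 = 4s^3
s = (1.1 × 10^-9 / 4)^(1/3) = 6.5 × 10^-4 M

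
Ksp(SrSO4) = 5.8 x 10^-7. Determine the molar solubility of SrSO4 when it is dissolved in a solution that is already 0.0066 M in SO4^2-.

s = 8.8e-5 M

SrSO4(s) <=> Sr^2+ + SO4^2-
Ksp = [Sr^2+][SO4^2-]
If s mol/L dissolves here, [Sr^2+] = s, [SO4^2-] = 0.0066 + s ≈ 0.0066 (common-ion effect: SO4^2- is already 0.0066 M).
Ksp ≈ s × 0.0066
s = 8.8 x 10^-5 M
Check: s = 8.8 x 10^-5 ≪ 0.0066, so the approximation is valid.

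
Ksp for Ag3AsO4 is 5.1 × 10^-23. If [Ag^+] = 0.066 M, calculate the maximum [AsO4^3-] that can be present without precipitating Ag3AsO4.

Ag3AsO4(s) <=> 3 Ag^+ + AsO4^3-
Ksp = [Ag^+]^3[AsO4^3-]
Precipitation begins when Q = Ksp. With [Ag^+] = 0.066 M:
5.1 × 10^-23 = (0.066)^3 × [AsO4^3-]
[AsO4^3-] = (5.1 × 10^-23 / 2.87 x 10^-4) = 1.8 × 10^-19 M

1.8e-19 M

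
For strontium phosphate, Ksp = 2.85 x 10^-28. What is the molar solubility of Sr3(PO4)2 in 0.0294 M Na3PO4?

2.30 × 10^-9 M

Sr3(PO4)2(s) ⇌ 3 Sr^2+(aq) + 2 PO4^3-(aq)
Ksp = [Sr^2+]^3[PO4^3-]^2
Let s be the molar solubility in this solution. [Sr^2+] = 3s, [PO4^3-] = 0.0294 + 2s ≈ 0.0294 (common-ion effect: PO4^3- is already 0.0294 M).
Ksp ≈ (3s)^3 × (0.0294)^2
s = 2.30 x 10^-9 M
Check: 2s = 4.6 x 10^-9 ≪ 0.0294, so the approximation is valid.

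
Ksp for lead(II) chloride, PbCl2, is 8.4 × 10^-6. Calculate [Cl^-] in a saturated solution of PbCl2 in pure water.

PbCl2(s) <=> Pb^2+ + 2 Cl^-
Ksp = [Pb^2+][Cl^-]^2
If s mol/L of PbCl2 dissolves, [Pb^2+] = s and [Cl^-] = 2s.
Ksp = s(2s)^2 = 4s^3
Solving, s = (8.4 × 10^-6/4)^(1/3) = 1.28 x 10^-2 M
[Cl^-] = 2s = 2.6 × 10^-2 M

[Cl^-] = 2.6e-2 M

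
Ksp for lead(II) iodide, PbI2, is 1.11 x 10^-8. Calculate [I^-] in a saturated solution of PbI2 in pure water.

[I^-] = 2.81 × 10^-3 M

PbI2(s) ⇌ Pb^2+ + 2 I^-
Ksp = [Pb^2+][I^-]^2
If s mol/L of PbI2 dissolves, [Pb^2+] = s and [I^-] = 2s.
Substituting: Ksp = s(2s)^2 = 4s^3
Solving, s = (1.11 x 10^-8/4)^(1/3) = 1.405 × 10^-3 M
[I^-] = 2s = 2.81 × 10^-3 M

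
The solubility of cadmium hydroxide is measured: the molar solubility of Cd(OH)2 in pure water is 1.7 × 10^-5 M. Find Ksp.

2.0e-14

Cd(OH)2(s) ⇌ Cd^2+(aq) + 2 OH^-(aq)
Let s = molar solubility. Then [Cd^2+] = s and [OH^-] = 2s.
Ksp = [Cd^2+][OH^-]^2
So Ksp = s × (2s)^2 = 4s^3
With s = 1.7 x 10^-5: Ksp = 2.0 × 10^-14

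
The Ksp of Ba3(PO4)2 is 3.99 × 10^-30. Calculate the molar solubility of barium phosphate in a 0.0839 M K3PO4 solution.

Ba3(PO4)2(s) ⇌ 3 Ba^2+ + 2 PO4^3-
Ksp = [Ba^2+]^3[PO4^3-]^2
Let s = moles of Ba3(PO4)2 that dissolve per litre. [Ba^2+] = 3s, [PO4^3-] = 0.0839 + 2s ≈ 0.0839 (common-ion effect: PO4^3- is already 0.0839 M).
Ksp ≈ (3s)^3 × (0.0839)^2
s = 2.76 × 10^-10 M
Check: 2s = 5.5 x 10^-10 ≪ 0.0839, so the approximation is valid.

2.76 × 10^-10 M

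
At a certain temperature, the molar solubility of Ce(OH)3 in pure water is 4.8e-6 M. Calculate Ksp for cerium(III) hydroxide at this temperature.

Ce(OH)3(s) ⇌ Ce^3+ + 3 OH^-
With molar solubility s: [Ce^3+] = s, [OH^-] = 3s.
Ksp = [Ce^3+][OH^-]^3
So Ksp = s × (3s)^3 = 27s^4
With s = 4.8 × 10^-6: Ksp = 1.4 x 10^-20

Ksp = 1.4 × 10^-20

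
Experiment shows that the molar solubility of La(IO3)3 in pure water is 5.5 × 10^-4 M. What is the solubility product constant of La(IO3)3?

2.5 × 10^-12

La(IO3)3(s) ⇌ La^3+(aq) + 3 IO3^-(aq)
If s mol/L of La(IO3)3 dissolves, [La^3+] = s and [IO3^-] = 3s.
Ksp = [La^3+][IO3^-]^3
Substituting: Ksp = s(3s)^3 = 27s^4
With s = 5.5 x 10^-4: Ksp = 2.5 × 10^-12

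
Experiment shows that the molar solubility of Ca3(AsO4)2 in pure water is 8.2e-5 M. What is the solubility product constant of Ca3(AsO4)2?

Ca3(AsO4)2(s) ⇌ 3 Ca^2+(aq) + 2 AsO4^3-(aq)
For each mole of Ca3(AsO4)2 that dissolves: [Ca^2+] = 3s, [AsO4^3-] = 2s.
Ksp = [Ca^2+]^3[AsO4^3-]^2
Substituting: Ksp = (3s)^3(2s)^2 = 108s^5
With s = 8.2 × 10^-5: Ksp = 4.0 x 10^-19

Ksp ≈ 4.0e-19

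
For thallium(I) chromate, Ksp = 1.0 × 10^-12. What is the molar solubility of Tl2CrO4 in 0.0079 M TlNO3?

s = 1.6 x 10^-8 M

Tl2CrO4(s) ⇌ 2 Tl^+(aq) + CrO4^2-(aq)
Ksp = [Tl^+]^2[CrO4^2-]
Let s = moles of Tl2CrO4 that dissolve per litre. [Tl^+] = 0.0079 + 2s ≈ 0.0079, [CrO4^2-] = s (common-ion effect: Tl^+ is already 0.0079 M).
Ksp ≈ (0.0079)^2 × s
s = 1.6 × 10^-8 M
Check: 2s = 3.2 x 10^-8 ≪ 0.0079, so the approximation is valid.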